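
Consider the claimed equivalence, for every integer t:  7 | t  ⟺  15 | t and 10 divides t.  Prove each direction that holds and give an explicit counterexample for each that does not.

(⇒) This fails: take t = 7. Certainly 7 ∣ 7, but 15 ∤ 7.

(⇐) This fails: take t = 30. Both 15 ∣ 30 and 10 ∣ 30, yet 30 is not a multiple of 7 (since 30 = 4·7 + 2), so 7 ∤ 30.

Both directions fail.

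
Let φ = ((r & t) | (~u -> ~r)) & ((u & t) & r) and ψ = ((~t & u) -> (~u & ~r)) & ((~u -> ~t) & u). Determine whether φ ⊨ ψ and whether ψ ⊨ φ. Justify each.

(←) This fails. Under t = T, u = T, r = F, the left side is false but the right side is true.

(→) Assume the antecedent. If t is true, the antecedent forces (t = T, u = T, r = T), and the consequent holds there. If t is false, the antecedent cannot hold. Either way the consequent holds.

Not equivalent: only (⇒) holds.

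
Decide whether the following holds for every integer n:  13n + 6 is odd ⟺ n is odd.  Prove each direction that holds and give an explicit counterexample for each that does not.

Forward direction. Suppose 13n + 6 is odd. Since 13 is odd, 13n and n have the same parity, so 13n + 6 ≡ n + 6 (mod 2). As 6 is even, 13n + 6 is odd exactly when n is odd. Thus n is odd.

Converse. Suppose n is odd; write n = 2j + 1. Then 13n + 6 = 13·(2j + 1) + 6 = 2·13j + 19, which is odd.

Both directions hold; the statement is true.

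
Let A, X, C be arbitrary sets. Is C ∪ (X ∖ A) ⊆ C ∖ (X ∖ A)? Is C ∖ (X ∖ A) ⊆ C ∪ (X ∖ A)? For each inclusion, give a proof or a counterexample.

(⊆) This inclusion fails. Take A = ∅, X = {1}, C = ∅; then 1 ∈ C ∪ (X ∖ A) but 1 ∉ C ∖ (X ∖ A).

(⊇) Let x ∈ C ∖ (X ∖ A). Then either x ∈ C and x ∉ A, X; or x ∈ A ∩ C and x ∉ X; or x ∈ A ∩ X ∩ C. In each case x ∈ C ∪ (X ∖ A), so C ∖ (X ∖ A) ⊆ C ∪ (X ∖ A).

Only the reverse inclusion holds.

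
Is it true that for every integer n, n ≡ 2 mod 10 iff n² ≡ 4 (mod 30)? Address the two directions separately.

Neither direction holds.

(⇒) This fails: take n = 12. Then 12 ≡ 2 (mod 10), but 12² = 144 ≡ 24 (mod 30), not 4.

(⇐) This fails: take n = 8. Then 8² = 64 ≡ 4 (mod 30), yet 8 ≡ 8 (mod 10), not 2.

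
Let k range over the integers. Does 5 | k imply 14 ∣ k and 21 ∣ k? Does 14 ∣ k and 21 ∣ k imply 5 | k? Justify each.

Neither direction holds.

(⇒) This fails: take k = 5. Certainly 5 ∣ 5, but 14 ∤ 5.

(⇐) This fails: take k = 42. Both 14 ∣ 42 and 21 ∣ 42, yet 42 is not a multiple of 5 (since 42 = 8·5 + 2), so 5 ∤ 42.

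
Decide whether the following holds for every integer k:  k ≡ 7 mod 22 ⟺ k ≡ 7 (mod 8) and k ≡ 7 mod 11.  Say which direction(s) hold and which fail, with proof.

Only the reverse direction holds.

(⇒) This fails: k = 73 gives 73 ≡ 7 (mod 22) but 73 ≡ 1 (mod 8), so the conjunction on the right does not hold.

(⇐) Conversely, if k ≡ 7 (mod 8) and k ≡ 7 (mod 11), then by the Chinese remainder theorem k ≡ 7 (mod 88). Since 7 ≡ 7 (mod 22) and 22 ∣ 88, we get k ≡ 7 (mod 22).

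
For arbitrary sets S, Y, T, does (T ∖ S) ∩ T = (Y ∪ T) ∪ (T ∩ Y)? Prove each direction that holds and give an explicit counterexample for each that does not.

Only the forward inclusion holds.

Forward inclusion. Let x ∈ (T ∖ S) ∩ T. Then either x ∈ T and x ∉ S, Y; or x ∈ Y ∩ T and x ∉ S. In each case x ∈ (Y ∪ T) ∪ (T ∩ Y), so (T ∖ S) ∩ T ⊆ (Y ∪ T) ∪ (T ∩ Y).

Reverse inclusion. This inclusion fails. Take S = ∅, Y = {1}, T = ∅; then 1 ∈ (Y ∪ T) ∪ (T ∩ Y) but 1 ∉ (T ∖ S) ∩ T.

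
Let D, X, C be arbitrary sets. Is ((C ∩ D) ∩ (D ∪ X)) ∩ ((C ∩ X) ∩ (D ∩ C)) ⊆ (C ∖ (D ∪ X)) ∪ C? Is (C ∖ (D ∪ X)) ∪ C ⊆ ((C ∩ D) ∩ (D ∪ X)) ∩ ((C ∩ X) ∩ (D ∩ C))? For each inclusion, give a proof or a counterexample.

Only the forward inclusion holds.

Reverse inclusion. This inclusion fails. Take D = ∅, X = ∅, C = {1}; then 1 ∈ (C ∖ (D ∪ X)) ∪ C but 1 ∉ ((C ∩ D) ∩ (D ∪ X)) ∩ ((C ∩ X) ∩ (D ∩ C)).

Forward inclusion. Let x ∈ ((C ∩ D) ∩ (D ∪ X)) ∩ ((C ∩ X) ∩ (D ∩ C)). Then x ∈ D ∩ X ∩ C, from which x ∈ (C ∖ (D ∪ X)) ∪ C.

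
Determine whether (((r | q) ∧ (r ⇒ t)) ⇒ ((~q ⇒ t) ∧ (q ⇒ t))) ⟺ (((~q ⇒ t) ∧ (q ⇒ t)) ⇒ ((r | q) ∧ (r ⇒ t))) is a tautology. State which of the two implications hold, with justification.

(⟹) This fails. Under r = F, t = T, q = F, the left side is true but the right side is false.

(⟸) This fails. Under r = F, t = F, q = T, the left side is false but the right side is true.

Neither direction holds.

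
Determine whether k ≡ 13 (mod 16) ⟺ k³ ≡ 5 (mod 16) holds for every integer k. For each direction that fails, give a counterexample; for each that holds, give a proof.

Equivalent; both directions hold.

(←) Suppose k³ ≡ 5 (mod 16). The only residue r in {0, …, 15} with r³ ≡ 5 (mod 16) is r = 13, so k ≡ 13 (mod 16).

(→) Suppose k ≡ 13 (mod 16). Write k = 16j + 13. Then (16j + 13)³ = 4096j³ + 9984j² + 8112j + 2197 = 16(256j³ + 624j² + 507j + 137) + 5, so k³ ≡ 5 (mod 16).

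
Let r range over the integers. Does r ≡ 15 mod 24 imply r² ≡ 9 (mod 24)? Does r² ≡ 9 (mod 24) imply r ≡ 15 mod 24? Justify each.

[⇒] Suppose r ≡ 15 mod 24. Write r = 24j + 15. Then (24j + 15)² = 576j² + 720j + 225 = 24(24j² + 30j + 9) + 9, so r² ≡ 9 (mod 24).

[⇐] This fails: take r = 3. Then 3² = 9 ≡ 9 (mod 24), yet 3 ≡ 3 (mod 24), not 15.

The forward direction holds; the converse fails.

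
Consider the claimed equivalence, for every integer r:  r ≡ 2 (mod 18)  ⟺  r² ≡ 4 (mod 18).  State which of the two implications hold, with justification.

Only the forward direction holds.

Forward direction. Suppose r ≡ 2 (mod 18). Write r = 18j + 2. Then (18j + 2)² = 324j² + 72j + 4 = 18(18j² + 4j) + 4, so r² ≡ 4 (mod 18).

Converse. This fails: take r = 16. Then 16² = 256 ≡ 4 (mod 18), yet 16 ≡ 16 (mod 18), not 2.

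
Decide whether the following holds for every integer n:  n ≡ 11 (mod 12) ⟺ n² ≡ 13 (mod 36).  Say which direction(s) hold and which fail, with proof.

(⇒) fails and (⇐) fails.

(→) This fails: take n = 23. Then 23 ≡ 11 (mod 12), but 23² = 529 ≡ 25 (mod 36), not 13.

(←) This fails: take n = 7. Then 7² = 49 ≡ 13 (mod 36), yet 7 ≡ 7 (mod 12), not 11.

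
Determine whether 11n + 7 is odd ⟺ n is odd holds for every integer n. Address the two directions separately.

Neither direction holds.

[⇒] This fails: n = 6 gives 11n + 7 = 73, which is odd, but 6 is even, not odd.

[⇐] This also fails: n = 3 is odd, but 11n + 7 = 40 is even, not odd.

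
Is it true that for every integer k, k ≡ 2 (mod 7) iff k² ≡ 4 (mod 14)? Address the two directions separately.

(⇒) fails and (⇐) fails.

Forward direction. This fails: take k = 9. Then 9 ≡ 2 (mod 7), but 9² = 81 ≡ 11 (mod 14), not 4.

Converse. This fails: take k = 12. Then 12² = 144 ≡ 4 (mod 14), yet 12 ≡ 5 (mod 7), not 2.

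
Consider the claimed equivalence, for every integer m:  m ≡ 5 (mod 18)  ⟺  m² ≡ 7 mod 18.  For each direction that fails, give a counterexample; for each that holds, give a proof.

Only the forward implication holds.

(→) Suppose m ≡ 5 (mod 18). Write m = 18j + 5. Then (18j + 5)² = 324j² + 180j + 25 = 18(18j² + 10j + 1) + 7, so m² ≡ 7 (mod 18).

(←) This fails: take m = 13. Then 13² = 169 ≡ 7 (mod 18), yet 13 ≡ 13 (mod 18), not 5.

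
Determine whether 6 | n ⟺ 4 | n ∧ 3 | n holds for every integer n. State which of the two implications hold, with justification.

(⇒) fails; (⇐) holds.

[⇒] This fails: take n = 6. Certainly 6 ∣ 6, but 4 ∤ 6.

[⇐] Suppose 4 ∣ n and 3 ∣ n. Any common multiple of 4 and 3 is a multiple of their lcm; here gcd(4, 3) = 1, so lcm(4, 3) = 4·3 = 12, so 12 ∣ n. Since 6 ∣ 12, it follows that 6 ∣ n.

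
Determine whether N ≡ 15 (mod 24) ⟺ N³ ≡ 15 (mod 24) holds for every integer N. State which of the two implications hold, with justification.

(→) Suppose N ≡ 15 (mod 24). Write N = 24j + 15. Then (24j + 15)³ = 13824j³ + 25920j² + 16200j + 3375 = 24(576j³ + 1080j² + 675j + 140) + 15, so N³ ≡ 15 (mod 24).

(←) Conversely, suppose N³ ≡ 15 (mod 24). The only residue r in {0, …, 23} with r³ ≡ 15 (mod 24) is r = 15, so N ≡ 15 (mod 24).

Both directions hold.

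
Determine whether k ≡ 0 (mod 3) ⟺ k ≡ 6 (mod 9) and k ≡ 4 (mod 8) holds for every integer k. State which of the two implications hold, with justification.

(⇒) fails; (⇐) holds.

[⇒] This fails: k = 0 gives 0 ≡ 0 (mod 3) but 0 ≡ 0 (mod 9), so the conjunction on the right does not hold.

[⇐] Conversely, if k ≡ 6 (mod 9) and k ≡ 4 (mod 8), then by the Chinese remainder theorem k ≡ 60 (mod 72). Since 60 ≡ 0 (mod 3) and 3 ∣ 72, we get k ≡ 0 (mod 3).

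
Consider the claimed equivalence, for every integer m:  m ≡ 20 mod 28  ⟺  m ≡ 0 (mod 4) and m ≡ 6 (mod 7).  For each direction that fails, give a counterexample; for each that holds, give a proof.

(←) If m ≡ 0 (mod 4) and m ≡ 6 (mod 7), then by the Chinese remainder theorem m ≡ 20 (mod 28). This is exactly m ≡ 20 (mod 28).

(→) Suppose m ≡ 20 (mod 28); write m = 28j + 20. Since 4 ∣ 28, reducing mod 4 gives m ≡ 20 ≡ 0 (mod 4); since 7 ∣ 28, reducing mod 7 gives m ≡ 20 ≡ 6 (mod 7).

Equivalent; both directions hold.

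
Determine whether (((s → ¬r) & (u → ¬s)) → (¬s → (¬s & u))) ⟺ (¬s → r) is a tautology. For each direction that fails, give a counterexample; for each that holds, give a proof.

(⇒) This fails. Under u = T, s = F, r = F, the left side is true but the right side is false.

(⇐) This fails. Under u = F, s = F, r = T, the left side is false but the right side is true.

Neither direction holds.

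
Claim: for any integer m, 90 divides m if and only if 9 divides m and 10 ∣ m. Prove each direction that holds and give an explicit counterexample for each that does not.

Both directions hold.

(⇒) If 90 ∣ m, write m = 90q. Since 90 = 10·9, m = 9·(10q), so 9 ∣ m; and since 90 = 9·10, m = 10·(9q), so 10 ∣ m.

(⇐) Suppose 9 ∣ m and 10 ∣ m. Any common multiple of 9 and 10 is a multiple of their lcm; here gcd(9, 10) = 1, so lcm(9, 10) = 9·10 = 90, so 90 ∣ m.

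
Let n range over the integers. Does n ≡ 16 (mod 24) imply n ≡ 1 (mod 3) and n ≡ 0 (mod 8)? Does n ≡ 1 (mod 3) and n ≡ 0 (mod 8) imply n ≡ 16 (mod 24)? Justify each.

(⇐) If n ≡ 1 (mod 3) and n ≡ 0 (mod 8), then by the Chinese remainder theorem n ≡ 16 (mod 24). This is exactly n ≡ 16 (mod 24).

(⇒) Suppose n ≡ 16 (mod 24); write n = 24j + 16. Since 3 ∣ 24, reducing mod 3 gives n ≡ 16 ≡ 1 (mod 3); since 8 ∣ 24, reducing mod 8 gives n ≡ 16 ≡ 0 (mod 8).

Both implications hold.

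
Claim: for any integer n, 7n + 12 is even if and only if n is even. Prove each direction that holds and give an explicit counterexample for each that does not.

[⇒] Suppose 7n + 12 is even. Since 7 is odd, 7n and n have the same parity, so 7n + 12 ≡ n + 12 (mod 2). As 12 is even, 7n + 12 is even exactly when n is even. Thus n is even.

[⇐] Conversely, suppose n is even; write n = 2j. Then 7n + 12 = 7·(2j) + 12 = 2·7j + 12, which is even.

Both directions hold; the statement is true.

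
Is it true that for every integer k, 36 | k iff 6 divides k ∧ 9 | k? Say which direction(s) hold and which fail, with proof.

Not equivalent: only (⇒) holds.

(⟹) If 36 ∣ k, write k = 36q. Since 36 = 6·6, k = 6·(6q), so 6 ∣ k; and since 36 = 4·9, k = 9·(4q), so 9 ∣ k.

(⟸) This fails: take k = 18. Both 6 ∣ 18 and 9 ∣ 18, yet 18 is not a multiple of 36 (since 18 = 0·36 + 18), so 36 ∤ 18.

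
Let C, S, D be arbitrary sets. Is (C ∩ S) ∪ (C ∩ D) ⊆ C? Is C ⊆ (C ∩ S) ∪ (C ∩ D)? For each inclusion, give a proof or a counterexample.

Only the forward inclusion holds.

Forward inclusion. Let x ∈ (C ∩ S) ∪ (C ∩ D). Then either x ∈ C ∩ S and x ∉ D; or x ∈ C ∩ D and x ∉ S; or x ∈ C ∩ S ∩ D. In each case x ∈ C, so (C ∩ S) ∪ (C ∩ D) ⊆ C.

Reverse inclusion. This inclusion fails. Take C = {1}, S = ∅, D = ∅; then 1 ∈ C but 1 ∉ (C ∩ S) ∪ (C ∩ D).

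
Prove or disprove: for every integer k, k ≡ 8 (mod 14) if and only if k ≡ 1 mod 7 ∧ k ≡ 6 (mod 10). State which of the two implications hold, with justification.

(⟹) This fails: k = 64 gives 64 ≡ 8 (mod 14) but 64 ≡ 4 (mod 10), so the conjunction on the right does not hold.

(⟸) Conversely, if k ≡ 1 (mod 7) and k ≡ 6 (mod 10), then by the Chinese remainder theorem k ≡ 36 (mod 70). Since 36 ≡ 8 (mod 14) and 14 ∣ 70, we get k ≡ 8 (mod 14).

Not equivalent: only (⇐) holds.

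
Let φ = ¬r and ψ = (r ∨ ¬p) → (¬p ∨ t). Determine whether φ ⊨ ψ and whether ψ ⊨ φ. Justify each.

Only the forward implication holds.

(⇒) Assume the antecedent. If t is true, (r ∨ ¬p) → (¬p ∨ t) reduces to true regardless of the other variables. If t is false, the antecedent forces (t = F, r = F, p = F) or (t = F, r = F, p = T), and (r ∨ ¬p) → (¬p ∨ t) holds there. Either way (r ∨ ¬p) → (¬p ∨ t) holds.

(⇐) This fails. Under t = F, r = T, p = F, the left side is false but the right side is true.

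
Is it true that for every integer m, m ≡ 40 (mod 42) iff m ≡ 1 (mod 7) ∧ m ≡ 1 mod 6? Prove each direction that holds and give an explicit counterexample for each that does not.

(⇒) This fails: m = 40 gives 40 ≡ 40 (mod 42) but 40 ≡ 5 (mod 7), so the conjunction on the right does not hold.

(⇐) This fails: m = 1 satisfies both congruences on the right (1 ≡ 1 mod 7 and 1 ≡ 1 mod 6) yet 1 ≡ 1 (mod 42), not 40.

Neither implication holds.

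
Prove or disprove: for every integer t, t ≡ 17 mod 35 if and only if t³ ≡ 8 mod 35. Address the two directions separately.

[⇒] This fails: take t = 17. Then 17 ≡ 17 (mod 35), but 17³ = 4913 ≡ 13 (mod 35), not 8.

[⇐] This fails: take t = 2. Then 2³ = 8 ≡ 8 (mod 35), yet 2 ≡ 2 (mod 35), not 17.

(⇒) fails and (⇐) fails.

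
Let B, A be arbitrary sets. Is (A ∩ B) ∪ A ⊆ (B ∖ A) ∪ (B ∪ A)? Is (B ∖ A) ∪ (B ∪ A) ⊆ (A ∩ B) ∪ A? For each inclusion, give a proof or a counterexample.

(⊆) Let x ∈ (A ∩ B) ∪ A. Then either x ∈ A and x ∉ B; or x ∈ B ∩ A. In each case x ∈ (B ∖ A) ∪ (B ∪ A), so (A ∩ B) ∪ A ⊆ (B ∖ A) ∪ (B ∪ A).

(⊇) This inclusion fails. Take B = {1}, A = ∅; then 1 ∈ (B ∖ A) ∪ (B ∪ A) but 1 ∉ (A ∩ B) ∪ A.

The sets are not equal: only the forward inclusion holds.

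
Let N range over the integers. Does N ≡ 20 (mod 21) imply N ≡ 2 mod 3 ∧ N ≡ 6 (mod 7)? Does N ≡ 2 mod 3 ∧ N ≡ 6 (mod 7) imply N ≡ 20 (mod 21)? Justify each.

Both directions hold.

[⇒] Suppose N ≡ 20 (mod 21); write N = 21j + 20. Since 3 ∣ 21, reducing mod 3 gives N ≡ 20 ≡ 2 (mod 3); since 7 ∣ 21, reducing mod 7 gives N ≡ 20 ≡ 6 (mod 7).

[⇐] Conversely, if N ≡ 2 (mod 3) and N ≡ 6 (mod 7), then by the Chinese remainder theorem N ≡ 20 (mod 21). This is exactly N ≡ 20 (mod 21).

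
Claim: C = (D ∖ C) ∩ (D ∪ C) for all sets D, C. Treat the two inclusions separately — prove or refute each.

Forward inclusion. This inclusion fails. Take D = ∅, C = {1}; then 1 ∈ C but 1 ∉ (D ∖ C) ∩ (D ∪ C).

Reverse inclusion. This inclusion fails. Take D = {1}, C = ∅; then 1 ∈ (D ∖ C) ∩ (D ∪ C) but 1 ∉ C.

Neither inclusion holds.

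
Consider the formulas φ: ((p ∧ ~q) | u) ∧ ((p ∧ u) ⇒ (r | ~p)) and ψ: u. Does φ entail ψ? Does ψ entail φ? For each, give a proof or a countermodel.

[⇒] This fails. Under p = T, q = F, r = F, u = F, the left side is true but the right side is false.

[⇐] This fails. Under p = T, q = F, r = F, u = T, the left side is false but the right side is true.

Neither implication holds.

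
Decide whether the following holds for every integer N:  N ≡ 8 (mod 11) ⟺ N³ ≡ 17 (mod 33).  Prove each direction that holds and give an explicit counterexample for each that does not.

(⇐) The residues r modulo 33 with r³ ≡ 17 (mod 33) are exactly {8}, and each is ≡ 8 (mod 11).

(⇒) This fails: take N = 19. Then 19 ≡ 8 (mod 11), but 19³ = 6859 ≡ 28 (mod 33), not 17.

Only the converse holds.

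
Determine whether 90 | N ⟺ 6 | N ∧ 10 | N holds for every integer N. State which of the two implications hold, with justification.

[⇒] If 90 ∣ N, write N = 90q. Since 90 = 15·6, N = 6·(15q), so 6 ∣ N; and since 90 = 9·10, N = 10·(9q), so 10 ∣ N.

[⇐] This fails: take N = 30. Both 6 ∣ 30 and 10 ∣ 30, yet 30 is not a multiple of 90 (since 30 = 0·90 + 30), so 90 ∤ 30.

(⇒) holds; (⇐) fails.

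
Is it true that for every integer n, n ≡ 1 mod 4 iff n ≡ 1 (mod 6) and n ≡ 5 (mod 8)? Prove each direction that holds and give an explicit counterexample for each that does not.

[⇐] If n ≡ 1 (mod 6) and n ≡ 5 (mod 8), then by the Chinese remainder theorem n ≡ 13 (mod 24). Since 13 ≡ 1 (mod 4) and 4 ∣ 24, we get n ≡ 1 (mod 4).

[⇒] This fails: n = 1 gives 1 ≡ 1 (mod 4) but 1 ≡ 1 (mod 8), so the conjunction on the right does not hold.

(⇒) fails; (⇐) holds.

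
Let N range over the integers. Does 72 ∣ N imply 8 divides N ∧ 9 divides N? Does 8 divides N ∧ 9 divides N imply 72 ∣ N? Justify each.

Both implications hold.

(←) Suppose 8 ∣ N and 9 ∣ N. Any common multiple of 8 and 9 is a multiple of their lcm; here gcd(8, 9) = 1, so lcm(8, 9) = 8·9 = 72, so 72 ∣ N.

(→) If 72 ∣ N, write N = 72q. Since 72 = 9·8, N = 8·(9q), so 8 ∣ N; and since 72 = 8·9, N = 9·(8q), so 9 ∣ N.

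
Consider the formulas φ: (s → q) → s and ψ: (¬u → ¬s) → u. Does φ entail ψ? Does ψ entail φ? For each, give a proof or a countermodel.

Forward direction. Assume the antecedent. If s is true, (¬u → ¬s) → u reduces to true regardless of the other variables. If s is false, the antecedent cannot hold. Either way (¬u → ¬s) → u holds.

Converse. This fails. Under s = F, q = F, u = T, the left side is false but the right side is true.

Only the forward implication holds.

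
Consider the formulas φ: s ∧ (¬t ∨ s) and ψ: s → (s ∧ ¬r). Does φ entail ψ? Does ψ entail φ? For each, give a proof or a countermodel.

[⇒] This fails. Under s = T, r = T, t = F, the left side is true but the right side is false.

[⇐] This fails. Under s = F, r = F, t = F, the left side is false but the right side is true.

Neither direction holds.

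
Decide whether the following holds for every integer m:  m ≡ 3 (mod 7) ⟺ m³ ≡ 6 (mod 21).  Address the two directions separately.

Forward direction. This fails: take m = 10. Then 10 ≡ 3 (mod 7), but 10³ = 1000 ≡ 13 (mod 21), not 6.

Converse. This fails: take m = 6. Then 6³ = 216 ≡ 6 (mod 21), yet 6 ≡ 6 (mod 7), not 3.

Both directions fail.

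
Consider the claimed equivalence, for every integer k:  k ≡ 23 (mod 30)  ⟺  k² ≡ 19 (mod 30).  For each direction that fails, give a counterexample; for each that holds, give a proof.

Forward direction. Suppose k ≡ 23 (mod 30). Write k = 30j + 23. Then (30j + 23)² = 900j² + 1380j + 529 = 30(30j² + 46j + 17) + 19, so k² ≡ 19 (mod 30).

Converse. This fails: take k = 7. Then 7² = 49 ≡ 19 (mod 30), yet 7 ≡ 7 (mod 30), not 23.

Only the forward implication holds.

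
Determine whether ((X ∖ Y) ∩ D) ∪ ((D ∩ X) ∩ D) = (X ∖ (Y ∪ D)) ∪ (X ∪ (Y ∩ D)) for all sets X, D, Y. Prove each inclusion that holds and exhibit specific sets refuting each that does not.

(⊆) holds; (⊇) fails.

Forward inclusion. Let x ∈ ((X ∖ Y) ∩ D) ∪ ((D ∩ X) ∩ D). Then either x ∈ X ∩ D and x ∉ Y; or x ∈ X ∩ D ∩ Y. In each case x ∈ (X ∖ (Y ∪ D)) ∪ (X ∪ (Y ∩ D)), so ((X ∖ Y) ∩ D) ∪ ((D ∩ X) ∩ D) ⊆ (X ∖ (Y ∪ D)) ∪ (X ∪ (Y ∩ D)).

Reverse inclusion. This inclusion fails. Take X = {1}, D = ∅, Y = ∅; then 1 ∈ (X ∖ (Y ∪ D)) ∪ (X ∪ (Y ∩ D)) but 1 ∉ ((X ∖ Y) ∩ D) ∪ ((D ∩ X) ∩ D).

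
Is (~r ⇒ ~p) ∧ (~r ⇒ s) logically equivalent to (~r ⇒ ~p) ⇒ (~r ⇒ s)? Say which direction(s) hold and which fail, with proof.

Only the forward direction holds.

(→) Assume the antecedent. If r is true, (~r ⇒ ~p) ⇒ (~r ⇒ s) reduces to true regardless of the other variables. If r is false, the antecedent forces (p = F, r = F, s = T), and (~r ⇒ ~p) ⇒ (~r ⇒ s) holds there. Either way (~r ⇒ ~p) ⇒ (~r ⇒ s) holds.

(←) This fails. Under p = T, r = F, s = F, the left side is false but the right side is true.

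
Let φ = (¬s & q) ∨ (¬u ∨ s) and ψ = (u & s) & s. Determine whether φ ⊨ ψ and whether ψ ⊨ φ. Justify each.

(⟸) Assume the antecedent. If q is true, (¬s & q) ∨ (¬u ∨ s) reduces to true regardless of the other variables. If q is false, the antecedent forces (q = F, u = T, s = T), and (¬s & q) ∨ (¬u ∨ s) holds there. Either way (¬s & q) ∨ (¬u ∨ s) holds.

(⟹) This fails. Under q = F, u = F, s = F, the left side is true but the right side is false.

Only the reverse direction holds.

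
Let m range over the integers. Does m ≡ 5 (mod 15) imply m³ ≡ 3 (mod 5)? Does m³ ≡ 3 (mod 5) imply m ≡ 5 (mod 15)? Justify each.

[⇒] This fails: take m = 5. Then 5 ≡ 5 (mod 15), but 5³ = 125 ≡ 0 (mod 5), not 3.

[⇐] This fails: take m = 2. Then 2³ = 8 ≡ 3 (mod 5), yet 2 ≡ 2 (mod 15), not 5.

Neither implication holds.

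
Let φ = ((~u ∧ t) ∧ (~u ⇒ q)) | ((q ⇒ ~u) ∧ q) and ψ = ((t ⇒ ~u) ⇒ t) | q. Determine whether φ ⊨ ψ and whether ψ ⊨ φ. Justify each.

[⇒] Assume the antecedent. If u is true, the antecedent cannot hold. If u is false, the antecedent forces (u = F, q = T, t = F) or (u = F, q = T, t = T), and ((t ⇒ ~u) ⇒ t) | q holds there. Either way ((t ⇒ ~u) ⇒ t) | q holds.

[⇐] This fails. Under u = T, q = T, t = F, the left side is false but the right side is true.

Only the forward direction holds.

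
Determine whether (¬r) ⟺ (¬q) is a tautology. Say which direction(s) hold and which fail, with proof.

(⟹) This fails. Under r = F, q = T, the left side is true but the right side is false.

(⟸) This fails. Under r = T, q = F, the left side is false but the right side is true.

(⇒) fails and (⇐) fails.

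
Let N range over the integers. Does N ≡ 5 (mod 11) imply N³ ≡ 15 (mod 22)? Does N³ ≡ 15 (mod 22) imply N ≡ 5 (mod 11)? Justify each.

The forward direction fails; the converse holds.

(→) This fails: take N = 16. Then 16 ≡ 5 (mod 11), but 16³ = 4096 ≡ 4 (mod 22), not 15.

(←) Conversely, the residues r modulo 22 with r³ ≡ 15 (mod 22) are exactly {5}, and each is ≡ 5 (mod 11).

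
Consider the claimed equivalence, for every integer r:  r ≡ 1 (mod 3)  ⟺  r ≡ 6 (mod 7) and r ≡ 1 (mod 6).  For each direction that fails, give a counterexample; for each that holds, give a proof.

(→) This fails: r = 1 gives 1 ≡ 1 (mod 3) but 1 ≡ 1 (mod 7), so the conjunction on the right does not hold.

(←) Conversely, if r ≡ 6 (mod 7) and r ≡ 1 (mod 6), then by the Chinese remainder theorem r ≡ 13 (mod 42). Since 13 ≡ 1 (mod 3) and 3 ∣ 42, we get r ≡ 1 (mod 3).

(⇒) fails; (⇐) holds.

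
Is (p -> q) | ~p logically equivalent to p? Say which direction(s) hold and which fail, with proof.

Neither direction holds.

(⟹) This fails. Under p = F, q = F, the left side is true but the right side is false.

(⟸) This fails. Under p = T, q = F, the left side is false but the right side is true.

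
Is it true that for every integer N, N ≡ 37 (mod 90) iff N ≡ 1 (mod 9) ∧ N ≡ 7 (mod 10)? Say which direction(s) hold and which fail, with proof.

(←) If N ≡ 1 (mod 9) and N ≡ 7 (mod 10), then by the Chinese remainder theorem N ≡ 37 (mod 90). This is exactly N ≡ 37 (mod 90).

(→) Suppose N ≡ 37 (mod 90); write N = 90j + 37. Since 9 ∣ 90, reducing mod 9 gives N ≡ 37 ≡ 1 (mod 9); since 10 ∣ 90, reducing mod 10 gives N ≡ 37 ≡ 7 (mod 10).

Both directions hold; the statement is true.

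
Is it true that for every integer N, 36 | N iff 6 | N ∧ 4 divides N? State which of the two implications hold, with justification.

The forward direction holds; the converse fails.

Forward direction. If 36 ∣ N, write N = 36q. Since 36 = 6·6, N = 6·(6q), so 6 ∣ N; and since 36 = 9·4, N = 4·(9q), so 4 ∣ N.

Converse. This fails: take N = 12. Both 6 ∣ 12 and 4 ∣ 12, yet 12 is not a multiple of 36 (since 12 = 0·36 + 12), so 36 ∤ 12.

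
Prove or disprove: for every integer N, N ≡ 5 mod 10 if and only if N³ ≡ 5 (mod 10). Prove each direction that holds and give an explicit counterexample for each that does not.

The biconditional holds.

(⟹) Suppose N ≡ 5 mod 10. Write N = 10j + 5. Then (10j + 5)³ = 1000j³ + 1500j² + 750j + 125 = 10(100j³ + 150j² + 75j + 12) + 5, so N³ ≡ 5 (mod 10).

(⟸) Conversely, suppose N³ ≡ 5 (mod 10). The only residue r in {0, …, 9} with r³ ≡ 5 (mod 10) is r = 5, so N ≡ 5 (mod 10).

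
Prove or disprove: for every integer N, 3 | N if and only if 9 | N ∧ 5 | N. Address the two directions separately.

(⇒) This fails: take N = 3. Certainly 3 ∣ 3, but 9 ∤ 3.

(⇐) Suppose 9 ∣ N and 5 ∣ N. Any common multiple of 9 and 5 is a multiple of their lcm; here gcd(9, 5) = 1, so lcm(9, 5) = 9·5 = 45, so 45 ∣ N. Since 3 ∣ 45, it follows that 3 ∣ N.

Only the reverse direction holds.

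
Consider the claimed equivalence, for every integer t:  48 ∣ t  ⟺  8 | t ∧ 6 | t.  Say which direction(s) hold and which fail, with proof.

(⟹) If 48 ∣ t, write t = 48q. Since 48 = 6·8, t = 8·(6q), so 8 ∣ t; and since 48 = 8·6, t = 6·(8q), so 6 ∣ t.

(⟸) This fails: take t = 24. Both 8 ∣ 24 and 6 ∣ 24, yet 24 is not a multiple of 48 (since 24 = 0·48 + 24), so 48 ∤ 24.

Only the forward implication holds.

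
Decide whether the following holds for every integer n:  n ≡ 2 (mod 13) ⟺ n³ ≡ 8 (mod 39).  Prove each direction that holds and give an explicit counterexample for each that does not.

[⇒] This fails: take n = 15. Then 15 ≡ 2 (mod 13), but 15³ = 3375 ≡ 21 (mod 39), not 8.

[⇐] This fails: take n = 5. Then 5³ = 125 ≡ 8 (mod 39), yet 5 ≡ 5 (mod 13), not 2.

Neither implication holds.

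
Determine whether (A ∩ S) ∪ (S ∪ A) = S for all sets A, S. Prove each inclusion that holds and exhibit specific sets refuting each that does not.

Only the reverse inclusion holds.

(⟹) This inclusion fails. Take A = {1}, S = ∅; then 1 ∈ (A ∩ S) ∪ (S ∪ A) but 1 ∉ S.

(⟸) Let x ∈ S. Then either x ∈ S and x ∉ A; or x ∈ A ∩ S. In each case x ∈ (A ∩ S) ∪ (S ∪ A), so S ⊆ (A ∩ S) ∪ (S ∪ A).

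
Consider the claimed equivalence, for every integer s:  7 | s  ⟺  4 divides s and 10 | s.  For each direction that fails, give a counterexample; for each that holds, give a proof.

(→) This fails: take s = 7. Certainly 7 ∣ 7, but 4 ∤ 7.

(←) This fails: take s = 20. Both 4 ∣ 20 and 10 ∣ 20, yet 20 is not a multiple of 7 (since 20 = 2·7 + 6), so 7 ∤ 20.

(⇒) fails and (⇐) fails.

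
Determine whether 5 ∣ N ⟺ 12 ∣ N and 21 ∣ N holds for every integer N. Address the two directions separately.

(⟹) This fails: take N = 5. Certainly 5 ∣ 5, but 12 ∤ 5.

(⟸) This fails: take N = 84. Both 12 ∣ 84 and 21 ∣ 84, yet 84 is not a multiple of 5 (since 84 = 16·5 + 4), so 5 ∤ 84.

Neither implication holds.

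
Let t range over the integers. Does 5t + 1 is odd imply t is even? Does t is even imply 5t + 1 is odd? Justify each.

Both directions hold.

Converse. Suppose t is even; write t = 2j. Then 5t + 1 = 5·(2j) + 1 = 2·5j + 1, which is odd.

Forward direction. Suppose 5t + 1 is odd. Since 5 is odd, 5t and t have the same parity, so 5t + 1 ≡ t + 1 (mod 2). As 1 is odd, 5t + 1 is odd exactly when t is even. Thus t is even.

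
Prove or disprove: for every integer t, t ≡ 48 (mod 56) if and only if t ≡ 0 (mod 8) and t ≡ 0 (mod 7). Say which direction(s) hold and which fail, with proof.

Neither implication holds.

[⇒] This fails: t = 48 gives 48 ≡ 48 (mod 56) but 48 ≡ 6 (mod 7), so the conjunction on the right does not hold.

[⇐] This fails: t = 0 satisfies both congruences on the right (0 ≡ 0 mod 8 and 0 ≡ 0 mod 7) yet 0 ≡ 0 (mod 56), not 48.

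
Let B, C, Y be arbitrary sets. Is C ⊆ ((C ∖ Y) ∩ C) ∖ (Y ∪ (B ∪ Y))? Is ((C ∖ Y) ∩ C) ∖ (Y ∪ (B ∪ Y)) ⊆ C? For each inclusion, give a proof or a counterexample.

(⊆) fails; (⊇) holds.

(⟹) This inclusion fails. Take B = {1}, C = {1}, Y = ∅; then 1 ∈ C but 1 ∉ ((C ∖ Y) ∩ C) ∖ (Y ∪ (B ∪ Y)).

(⟸) Let x ∈ ((C ∖ Y) ∩ C) ∖ (Y ∪ (B ∪ Y)). Then x ∈ C and x ∉ B, Y, from which x ∈ C.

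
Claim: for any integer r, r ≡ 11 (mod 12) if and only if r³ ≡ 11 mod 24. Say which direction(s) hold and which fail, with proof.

[⇐] The residues r modulo 24 with r³ ≡ 11 (mod 24) are exactly {11}, and each is ≡ 11 (mod 12).

[⇒] This fails: take r = 23. Then 23 ≡ 11 (mod 12), but 23³ = 12167 ≡ 23 (mod 24), not 11.

(⇒) fails; (⇐) holds.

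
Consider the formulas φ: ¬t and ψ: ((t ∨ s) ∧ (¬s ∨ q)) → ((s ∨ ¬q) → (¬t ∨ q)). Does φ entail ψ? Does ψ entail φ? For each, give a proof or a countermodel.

Not equivalent: only (⇒) holds.

[⇐] This fails. Under s = T, q = F, t = T, the left side is false but the right side is true.

[⇒] Assume the antecedent. If s is true, the consequent reduces to true regardless of the other variables. If s is false, the antecedent forces (s = F, q = F, t = F) or (s = F, q = T, t = F), and the consequent holds there. Either way the consequent holds.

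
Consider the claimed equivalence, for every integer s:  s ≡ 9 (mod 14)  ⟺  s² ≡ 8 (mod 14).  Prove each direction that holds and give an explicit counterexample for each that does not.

(⟹) This fails: take s = 9. Then 9 ≡ 9 (mod 14), but 9² = 81 ≡ 11 (mod 14), not 8.

(⟸) This fails: take s = 6. Then 6² = 36 ≡ 8 (mod 14), yet 6 ≡ 6 (mod 14), not 9.

Neither direction holds.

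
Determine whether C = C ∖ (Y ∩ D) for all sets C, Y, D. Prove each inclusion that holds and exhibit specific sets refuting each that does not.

The sets are not equal: only the reverse inclusion holds.

Reverse inclusion. Let x ∈ C ∖ (Y ∩ D). Then either x ∈ C and x ∉ Y, D; or x ∈ C ∩ Y and x ∉ D; or x ∈ C ∩ D and x ∉ Y. In each case x ∈ C, so C ∖ (Y ∩ D) ⊆ C.

Forward inclusion. This inclusion fails. Take C = {1}, Y = {1}, D = {1}; then 1 ∈ C but 1 ∉ C ∖ (Y ∩ D).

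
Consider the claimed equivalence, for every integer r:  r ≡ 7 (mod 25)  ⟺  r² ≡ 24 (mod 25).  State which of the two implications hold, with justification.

(→) Suppose r ≡ 7 (mod 25). Write r = 25j + 7. Then (25j + 7)² = 625j² + 350j + 49 = 25(25j² + 14j + 1) + 24, so r² ≡ 24 (mod 25).

(←) This fails: take r = 18. Then 18² = 324 ≡ 24 (mod 25), yet 18 ≡ 18 (mod 25), not 7.

Not equivalent: only (⇒) holds.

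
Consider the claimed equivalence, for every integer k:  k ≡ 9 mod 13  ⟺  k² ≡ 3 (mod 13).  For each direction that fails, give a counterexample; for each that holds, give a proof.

Forward direction. Suppose k ≡ 9 mod 13. Write k = 13j + 9. Then (13j + 9)² = 169j² + 234j + 81 = 13(13j² + 18j + 6) + 3, so k² ≡ 3 (mod 13).

Converse. This fails: take k = 4. Then 4² = 16 ≡ 3 (mod 13), yet 4 ≡ 4 (mod 13), not 9.

Only the forward direction holds.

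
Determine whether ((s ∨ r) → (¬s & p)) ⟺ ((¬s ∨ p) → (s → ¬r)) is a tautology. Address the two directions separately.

The forward direction holds; the converse fails.

[⇒] Assume the antecedent. If s is true, the antecedent cannot hold. If s is false, (¬s ∨ p) → (s → ¬r) reduces to true regardless of the other variables. Either way (¬s ∨ p) → (s → ¬r) holds.

[⇐] This fails. Under s = T, r = F, p = F, the left side is false but the right side is true.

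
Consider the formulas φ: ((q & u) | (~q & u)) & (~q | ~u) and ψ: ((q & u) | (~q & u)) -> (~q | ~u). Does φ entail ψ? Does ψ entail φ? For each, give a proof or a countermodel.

(→) Assume the antecedent. If q is true, the antecedent cannot hold. If q is false, the consequent reduces to true regardless of the other variables. Either way the consequent holds.

(←) This fails. Under q = F, u = F, the left side is false but the right side is true.

Only the forward implication holds.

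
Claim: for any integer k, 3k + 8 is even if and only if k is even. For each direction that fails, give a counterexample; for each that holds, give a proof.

(→) Suppose 3k + 8 is even. Since 3 is odd, 3k and k have the same parity, so 3k + 8 ≡ k + 8 (mod 2). As 8 is even, 3k + 8 is even exactly when k is even. Thus k is even.

(←) Conversely, suppose k is even; write k = 2j. Then 3k + 8 = 3·(2j) + 8 = 2·3j + 8, which is even.

Both directions hold.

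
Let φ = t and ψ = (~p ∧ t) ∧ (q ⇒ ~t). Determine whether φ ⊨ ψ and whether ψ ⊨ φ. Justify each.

(⇒) This fails. Under t = T, p = T, q = F, the left side is true but the right side is false.

(⇐) Assume the antecedent. If t is true, t reduces to true regardless of the other variables. If t is false, the antecedent cannot hold. Either way t holds.

Not equivalent: only (⇐) holds.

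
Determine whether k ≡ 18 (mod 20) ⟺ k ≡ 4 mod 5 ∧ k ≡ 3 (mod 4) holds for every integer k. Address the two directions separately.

Both directions fail.

(→) This fails: k = 18 gives 18 ≡ 18 (mod 20) but 18 ≡ 3 (mod 5), so the conjunction on the right does not hold.

(←) This fails: k = 19 satisfies both congruences on the right (19 ≡ 4 mod 5 and 19 ≡ 3 mod 4) yet 19 ≡ 19 (mod 20), not 18.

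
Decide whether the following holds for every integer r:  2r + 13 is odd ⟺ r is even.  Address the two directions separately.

(→) This fails: take r = 5. Then 2r + 13 = 23, which is odd, yet r = 5 is odd, not even.

(←) Suppose r is even. Since 2 is even, 2r is even for every r, so 2r + 13 has the same parity as 13, which is odd. Hence 2r + 13 is odd.

Only the reverse direction holds.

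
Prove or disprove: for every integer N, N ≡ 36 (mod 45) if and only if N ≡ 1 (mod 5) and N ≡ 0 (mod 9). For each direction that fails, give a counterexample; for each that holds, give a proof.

Both directions hold; the statement is true.

[⇐] If N ≡ 1 (mod 5) and N ≡ 0 (mod 9), then by the Chinese remainder theorem N ≡ 36 (mod 45). This is exactly N ≡ 36 (mod 45).

[⇒] Suppose N ≡ 36 (mod 45); write N = 45j + 36. Since 5 ∣ 45, reducing mod 5 gives N ≡ 36 ≡ 1 (mod 5); since 9 ∣ 45, reducing mod 9 gives N ≡ 36 ≡ 0 (mod 9).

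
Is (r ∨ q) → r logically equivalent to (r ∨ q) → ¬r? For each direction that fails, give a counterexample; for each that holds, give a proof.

Forward direction. This fails. Under q = F, r = T, the left side is true but the right side is false.

Converse. This fails. Under q = T, r = F, the left side is false but the right side is true.

Neither implication holds.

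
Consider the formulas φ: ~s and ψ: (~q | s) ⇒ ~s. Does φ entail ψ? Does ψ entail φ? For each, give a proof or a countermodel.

(→) Assume the antecedent. If q is true, the antecedent forces (q = T, s = F), and (~q | s) ⇒ ~s holds there. If q is false, the antecedent forces (q = F, s = F), and (~q | s) ⇒ ~s holds there. Either way (~q | s) ⇒ ~s holds.

(←) Assume the antecedent. If q is true, the antecedent forces (q = T, s = F), and ~s holds there. If q is false, the antecedent forces (q = F, s = F), and ~s holds there. Either way ~s holds.

Both implications hold.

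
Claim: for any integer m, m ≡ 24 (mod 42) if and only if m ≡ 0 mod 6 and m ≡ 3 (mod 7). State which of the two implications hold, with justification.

Equivalent; both directions hold.

[⇒] Suppose m ≡ 24 (mod 42); write m = 42j + 24. Since 6 ∣ 42, reducing mod 6 gives m ≡ 24 ≡ 0 (mod 6); since 7 ∣ 42, reducing mod 7 gives m ≡ 24 ≡ 3 (mod 7).

[⇐] Conversely, if m ≡ 0 (mod 6) and m ≡ 3 (mod 7), then by the Chinese remainder theorem m ≡ 24 (mod 42). This is exactly m ≡ 24 (mod 42).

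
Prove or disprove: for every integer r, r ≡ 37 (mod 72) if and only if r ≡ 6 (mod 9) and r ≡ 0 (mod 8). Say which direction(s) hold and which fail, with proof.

(→) This fails: r = 37 gives 37 ≡ 37 (mod 72) but 37 ≡ 1 (mod 9), so the conjunction on the right does not hold.

(←) This fails: r = 24 satisfies both congruences on the right (24 ≡ 6 mod 9 and 24 ≡ 0 mod 8) yet 24 ≡ 24 (mod 72), not 37.

(⇒) fails and (⇐) fails.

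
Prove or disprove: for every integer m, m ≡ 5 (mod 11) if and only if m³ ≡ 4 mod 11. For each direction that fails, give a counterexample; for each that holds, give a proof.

(⟹) Suppose m ≡ 5 (mod 11). Write m = 11j + 5. Then (11j + 5)³ = 1331j³ + 1815j² + 825j + 125 = 11(121j³ + 165j² + 75j + 11) + 4, so m³ ≡ 4 (mod 11).

(⟸) For the converse, argue contrapositively. If m ≢ 5 (mod 11), then m is congruent to one of 0, 1, 2, 3, 4, 6, 7, 8, 9, 10 modulo 11, and these give m³ ≡ 0, 1, 8, 5, 9, 7, 2, 6, 3, 10 respectively — never 4.

Equivalent; both directions hold.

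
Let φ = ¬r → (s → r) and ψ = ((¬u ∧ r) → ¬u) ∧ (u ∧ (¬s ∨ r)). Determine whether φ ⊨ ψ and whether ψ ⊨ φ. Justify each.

The forward direction fails; the converse holds.

Forward direction. This fails. Under r = F, u = F, s = F, the left side is true but the right side is false.

Converse. Assume the antecedent. If r is true, ¬r → (s → r) reduces to true regardless of the other variables. If r is false, the antecedent forces (r = F, u = T, s = F), and ¬r → (s → r) holds there. Either way ¬r → (s → r) holds.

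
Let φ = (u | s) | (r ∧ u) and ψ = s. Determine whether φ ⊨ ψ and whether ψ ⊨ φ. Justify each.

Only the converse holds.

(⇒) This fails. Under r = F, u = T, s = F, the left side is true but the right side is false.

(⇐) Assume the antecedent. If r is true, the antecedent forces (r = T, u = F, s = T) or (r = T, u = T, s = T), and (u | s) | (r ∧ u) holds there. If r is false, the antecedent forces (r = F, u = F, s = T) or (r = F, u = T, s = T), and (u | s) | (r ∧ u) holds there. Either way (u | s) | (r ∧ u) holds.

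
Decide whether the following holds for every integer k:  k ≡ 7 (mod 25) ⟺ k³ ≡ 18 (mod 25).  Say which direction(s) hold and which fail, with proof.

[⇒] Suppose k ≡ 7 (mod 25). Write k = 25j + 7. Then (25j + 7)³ = 15625j³ + 13125j² + 3675j + 343 = 25(625j³ + 525j² + 147j + 13) + 18, so k³ ≡ 18 (mod 25).

[⇐] Conversely, suppose k³ ≡ 18 (mod 25). The only residue r in {0, …, 24} with r³ ≡ 18 (mod 25) is r = 7, so k ≡ 7 (mod 25).

Both implications hold.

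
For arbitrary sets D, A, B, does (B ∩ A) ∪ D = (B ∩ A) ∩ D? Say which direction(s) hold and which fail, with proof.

(⊆) fails; (⊇) holds.

(⊆) This inclusion fails. Take D = {1}, A = ∅, B = ∅; then 1 ∈ (B ∩ A) ∪ D but 1 ∉ (B ∩ A) ∩ D.

(⊇) Let x ∈ (B ∩ A) ∩ D. Then x ∈ D ∩ A ∩ B, from which x ∈ (B ∩ A) ∪ D.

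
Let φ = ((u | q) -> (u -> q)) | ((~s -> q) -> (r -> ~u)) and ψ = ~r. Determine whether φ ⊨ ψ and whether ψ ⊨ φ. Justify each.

[⇐] Assume the antecedent. If r is true, the antecedent cannot hold. If r is false, the consequent reduces to true regardless of the other variables. Either way the consequent holds.

[⇒] This fails. Under q = F, s = F, r = T, u = F, the left side is true but the right side is false.

(⇒) fails; (⇐) holds.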